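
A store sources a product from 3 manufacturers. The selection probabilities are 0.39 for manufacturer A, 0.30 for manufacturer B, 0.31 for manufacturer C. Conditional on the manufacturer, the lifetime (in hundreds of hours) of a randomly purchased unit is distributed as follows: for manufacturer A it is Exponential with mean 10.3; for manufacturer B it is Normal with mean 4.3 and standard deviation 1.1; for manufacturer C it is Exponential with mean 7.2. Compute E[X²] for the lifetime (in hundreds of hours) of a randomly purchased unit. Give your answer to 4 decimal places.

120.8010

For each component E[X²] = Var + (mean)², giving A: 212.18; B: 19.7; C: 103.68.
Overall E[X²] = 0.39·212.18 + 0.3·19.7 + 0.31·103.68 = 120.801.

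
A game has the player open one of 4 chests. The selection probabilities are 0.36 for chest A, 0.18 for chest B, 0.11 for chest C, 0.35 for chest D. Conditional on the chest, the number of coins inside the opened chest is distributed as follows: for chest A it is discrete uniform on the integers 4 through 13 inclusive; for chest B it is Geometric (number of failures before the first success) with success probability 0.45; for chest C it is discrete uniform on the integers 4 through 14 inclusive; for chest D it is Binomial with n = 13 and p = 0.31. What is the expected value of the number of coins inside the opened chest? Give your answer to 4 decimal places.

Component means — A: 8.5; B: 1.22222; C: 9; D: 4.03.
E[X] = 0.36·8.5 + 0.18·1.22222 + 0.11·9 + 0.35·4.03 = 5.6805.

5.6805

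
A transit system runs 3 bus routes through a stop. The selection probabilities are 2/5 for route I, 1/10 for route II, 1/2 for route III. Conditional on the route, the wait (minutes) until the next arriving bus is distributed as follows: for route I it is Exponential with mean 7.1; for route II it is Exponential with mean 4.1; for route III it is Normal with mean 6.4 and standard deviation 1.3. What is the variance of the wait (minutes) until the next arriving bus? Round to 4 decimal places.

Per component, I: μ=7.1, E[X²]=100.82; II: μ=4.1, E[X²]=33.62; III: μ=6.4, E[X²]=42.65.
E[X] = 0.4·7.1 + 0.1·4.1 + 0.5·6.4 = 6.45.
E[X²] = 0.4·100.82 + 0.1·33.62 + 0.5·42.65 = 65.015.
Var(X) = E[X²] − (E[X])² = 65.015 − 41.6025 = 23.4125.

23.4125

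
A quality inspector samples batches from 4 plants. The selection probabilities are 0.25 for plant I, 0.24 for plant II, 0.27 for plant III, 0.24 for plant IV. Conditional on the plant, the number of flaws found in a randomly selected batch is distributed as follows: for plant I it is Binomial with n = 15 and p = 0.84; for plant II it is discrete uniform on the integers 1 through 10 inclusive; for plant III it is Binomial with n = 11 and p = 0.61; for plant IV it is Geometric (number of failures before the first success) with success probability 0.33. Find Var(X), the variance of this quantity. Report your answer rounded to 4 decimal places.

Per component, I: μ=12.6, E[X²]=160.776; II: μ=5.5, E[X²]=38.5; III: μ=6.71, E[X²]=47.641; IV: μ=2.0303, E[X²]=10.2746.
E[X] = 0.25·12.6 + 0.24·5.5 + 0.27·6.71 + 0.24·2.0303 = 6.76897.
E[X²] = 0.25·160.776 + 0.24·38.5 + 0.27·47.641 + 0.24·10.2746 = 64.763.
Var(X) = E[X²] − (E[X])² = 64.763 − 45.819 = 18.944.

18.9440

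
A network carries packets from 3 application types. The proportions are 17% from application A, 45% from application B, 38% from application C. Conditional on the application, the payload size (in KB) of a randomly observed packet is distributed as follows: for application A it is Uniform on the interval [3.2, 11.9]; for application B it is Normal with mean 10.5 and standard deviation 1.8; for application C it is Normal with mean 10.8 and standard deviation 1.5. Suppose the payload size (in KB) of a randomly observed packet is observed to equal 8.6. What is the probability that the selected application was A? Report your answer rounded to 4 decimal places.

0.1758

Likelihoods f(8.6 | ·): A: 0.114943; B: 0.126968; C: 0.0907217.
Posterior ∝ prior × likelihood. Numerator for A: 0.17·0.114943 = 0.0195402.
Normalizing constant: 0.17·0.114943 + 0.45·0.126968 + 0.38·0.0907217 = 0.11115.
P(A | observation) = 0.0195402 / 0.11115 = 0.175801.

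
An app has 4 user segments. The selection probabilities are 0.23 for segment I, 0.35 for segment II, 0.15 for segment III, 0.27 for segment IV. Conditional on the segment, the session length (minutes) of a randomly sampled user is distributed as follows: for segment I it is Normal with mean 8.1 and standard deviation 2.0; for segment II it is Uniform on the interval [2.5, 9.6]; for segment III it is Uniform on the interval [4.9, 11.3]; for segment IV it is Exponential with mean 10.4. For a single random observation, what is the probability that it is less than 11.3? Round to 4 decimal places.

Conditional on each segment, P(X < 11.3): I: 0.945201; II: 1; III: 1; IV: 0.662618.
By total probability, P(X < 11.3) = 0.23·0.945201 + 0.35·1 + 0.15·1 + 0.27·0.662618 = 0.896303.

0.8963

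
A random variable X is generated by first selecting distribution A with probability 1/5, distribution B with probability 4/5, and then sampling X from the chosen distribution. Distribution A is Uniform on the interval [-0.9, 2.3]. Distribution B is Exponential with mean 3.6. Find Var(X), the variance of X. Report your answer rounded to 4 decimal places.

11.8843

Per component, A: μ=0.7, E[X²]=1.34333; B: μ=3.6, E[X²]=25.92.
E[X] = 0.2·0.7 + 0.8·3.6 = 3.02.
E[X²] = 0.2·1.34333 + 0.8·25.92 = 21.0047.
Var(X) = E[X²] − (E[X])² = 21.0047 − 9.1204 = 11.8843.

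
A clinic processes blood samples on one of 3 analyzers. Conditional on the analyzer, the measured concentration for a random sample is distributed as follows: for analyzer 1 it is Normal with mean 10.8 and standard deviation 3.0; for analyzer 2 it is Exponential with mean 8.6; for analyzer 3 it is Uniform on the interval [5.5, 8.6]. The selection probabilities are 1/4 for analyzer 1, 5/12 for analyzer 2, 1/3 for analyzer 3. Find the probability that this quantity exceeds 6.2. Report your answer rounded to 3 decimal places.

Conditional on each analyzer, P(X > 6.2): 1: 0.937403; 2: 0.4863; 3: 0.774194.
By total probability, P(X > 6.2) = 0.25·0.937403 + 0.416667·0.4863 + 0.333333·0.774194 = 0.69504.

0.695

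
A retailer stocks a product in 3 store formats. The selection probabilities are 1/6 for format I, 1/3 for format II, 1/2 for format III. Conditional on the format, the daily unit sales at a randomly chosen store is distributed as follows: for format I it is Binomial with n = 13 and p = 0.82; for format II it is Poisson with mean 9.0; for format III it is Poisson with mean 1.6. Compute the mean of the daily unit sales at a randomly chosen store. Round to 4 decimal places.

5.5767

Component means — I: 10.66; II: 9; III: 1.6.
E[X] = 0.166667·10.66 + 0.333333·9 + 0.5·1.6 = 5.57667.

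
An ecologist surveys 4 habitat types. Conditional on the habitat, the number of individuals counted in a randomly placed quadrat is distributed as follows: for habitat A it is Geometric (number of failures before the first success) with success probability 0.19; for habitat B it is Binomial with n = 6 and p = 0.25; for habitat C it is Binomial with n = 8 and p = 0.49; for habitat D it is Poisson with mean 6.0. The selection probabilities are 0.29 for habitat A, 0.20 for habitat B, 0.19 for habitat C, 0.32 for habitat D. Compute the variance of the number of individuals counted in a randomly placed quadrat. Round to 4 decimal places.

Per component, A: μ=4.26316, E[X²]=40.6122; B: μ=1.5, E[X²]=3.375; C: μ=3.92, E[X²]=17.3656; D: μ=6, E[X²]=42.
E[X] = 0.29·4.26316 + 0.2·1.5 + 0.19·3.92 + 0.32·6 = 4.20112.
E[X²] = 0.29·40.6122 + 0.2·3.375 + 0.19·17.3656 + 0.32·42 = 29.192.
Var(X) = E[X²] − (E[X])² = 29.192 − 17.6494 = 11.5426.

11.5426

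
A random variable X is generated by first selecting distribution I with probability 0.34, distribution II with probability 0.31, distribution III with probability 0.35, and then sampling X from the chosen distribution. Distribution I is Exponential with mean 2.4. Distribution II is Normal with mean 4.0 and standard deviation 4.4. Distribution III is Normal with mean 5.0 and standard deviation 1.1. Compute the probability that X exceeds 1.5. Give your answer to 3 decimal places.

0.753

Conditional on each component, P(X > 1.5): I: 0.535261; II: 0.715044; III: 0.999268.
By total probability, P(X > 1.5) = 0.34·0.535261 + 0.31·0.715044 + 0.35·0.999268 = 0.753396.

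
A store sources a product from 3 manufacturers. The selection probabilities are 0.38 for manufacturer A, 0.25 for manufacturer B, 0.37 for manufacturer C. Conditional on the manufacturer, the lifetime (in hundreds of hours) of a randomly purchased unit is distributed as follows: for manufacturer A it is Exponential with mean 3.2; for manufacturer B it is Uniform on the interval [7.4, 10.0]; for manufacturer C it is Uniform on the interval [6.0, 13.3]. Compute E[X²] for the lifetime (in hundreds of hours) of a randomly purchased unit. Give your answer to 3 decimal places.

62.944

For each component E[X²] = Var + (mean)², giving A: 20.48; B: 76.2533; C: 97.5633.
Overall E[X²] = 0.38·20.48 + 0.25·76.2533 + 0.37·97.5633 = 62.9442.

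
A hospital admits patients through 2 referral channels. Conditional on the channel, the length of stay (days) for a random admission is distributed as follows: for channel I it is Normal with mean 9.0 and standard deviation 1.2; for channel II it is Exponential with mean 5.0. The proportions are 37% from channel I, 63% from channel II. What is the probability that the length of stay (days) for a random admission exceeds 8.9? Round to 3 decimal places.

0.304

Conditional on each channel, P(X > 8.9): I: 0.533207; II: 0.168638.
By total probability, P(X > 8.9) = 0.37·0.533207 + 0.63·0.168638 = 0.303529.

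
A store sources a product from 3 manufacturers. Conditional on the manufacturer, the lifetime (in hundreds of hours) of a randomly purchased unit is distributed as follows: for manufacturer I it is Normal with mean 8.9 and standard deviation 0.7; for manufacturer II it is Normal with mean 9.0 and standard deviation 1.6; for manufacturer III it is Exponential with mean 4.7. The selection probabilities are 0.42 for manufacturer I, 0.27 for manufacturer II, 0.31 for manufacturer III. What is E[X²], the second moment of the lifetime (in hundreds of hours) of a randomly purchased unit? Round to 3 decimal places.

69.731

For each component E[X²] = Var + (mean)², giving I: 79.7; II: 83.56; III: 44.18.
Overall E[X²] = 0.42·79.7 + 0.27·83.56 + 0.31·44.18 = 69.731.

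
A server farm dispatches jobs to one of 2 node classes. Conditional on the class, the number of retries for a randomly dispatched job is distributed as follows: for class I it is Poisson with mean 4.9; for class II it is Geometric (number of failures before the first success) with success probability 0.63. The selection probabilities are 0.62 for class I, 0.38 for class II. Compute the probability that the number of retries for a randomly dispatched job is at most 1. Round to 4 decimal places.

0.3552

Conditional on each class, P(X ≤ 1): I: 0.0439348; II: 0.8631.
By total probability, P(X ≤ 1) = 0.62·0.0439348 + 0.38·0.8631 = 0.355218.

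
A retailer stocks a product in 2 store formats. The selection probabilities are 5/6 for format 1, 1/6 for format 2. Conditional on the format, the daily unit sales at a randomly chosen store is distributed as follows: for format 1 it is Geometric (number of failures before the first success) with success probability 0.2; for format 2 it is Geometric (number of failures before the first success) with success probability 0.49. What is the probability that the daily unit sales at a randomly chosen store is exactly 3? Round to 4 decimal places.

Conditional on each format, P(X = 3): 1: 0.1024; 2: 0.064999.
By total probability, P(X = 3) = 0.833333·0.1024 + 0.166667·0.064999 = 0.0961665.

0.0962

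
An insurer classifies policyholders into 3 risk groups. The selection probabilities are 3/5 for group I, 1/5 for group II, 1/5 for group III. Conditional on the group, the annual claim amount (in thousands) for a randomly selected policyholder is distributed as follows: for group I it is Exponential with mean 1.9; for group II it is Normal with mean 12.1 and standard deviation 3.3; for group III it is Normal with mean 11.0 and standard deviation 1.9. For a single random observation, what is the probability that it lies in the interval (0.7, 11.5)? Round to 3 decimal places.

0.620

Conditional on each group, P(0.7 < X < 11.5): I: 0.689474; II: 0.427587; III: 0.603786.
By total probability, P(0.7 < X < 11.5) = 0.6·0.689474 + 0.2·0.427587 + 0.2·0.603786 = 0.619959.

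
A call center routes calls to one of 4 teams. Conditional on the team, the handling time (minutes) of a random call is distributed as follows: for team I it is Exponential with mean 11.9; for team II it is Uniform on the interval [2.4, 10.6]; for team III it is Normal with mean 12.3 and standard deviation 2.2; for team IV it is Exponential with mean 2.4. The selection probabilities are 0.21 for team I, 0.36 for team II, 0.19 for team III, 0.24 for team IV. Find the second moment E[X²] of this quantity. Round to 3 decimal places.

For each component E[X²] = Var + (mean)², giving I: 283.22; II: 47.8533; III: 156.13; IV: 11.52.
Overall E[X²] = 0.21·283.22 + 0.36·47.8533 + 0.19·156.13 + 0.24·11.52 = 109.133.

109.133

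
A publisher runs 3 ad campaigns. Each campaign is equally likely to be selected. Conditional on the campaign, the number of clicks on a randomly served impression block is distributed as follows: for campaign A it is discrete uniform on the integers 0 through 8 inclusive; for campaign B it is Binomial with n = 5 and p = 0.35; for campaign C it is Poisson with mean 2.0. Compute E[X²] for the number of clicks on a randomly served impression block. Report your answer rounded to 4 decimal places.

10.9556

For each component E[X²] = Var + (mean)², giving A: 22.6667; B: 4.2; C: 6.
Overall E[X²] = 0.333333·22.6667 + 0.333333·4.2 + 0.333333·6 = 10.9556.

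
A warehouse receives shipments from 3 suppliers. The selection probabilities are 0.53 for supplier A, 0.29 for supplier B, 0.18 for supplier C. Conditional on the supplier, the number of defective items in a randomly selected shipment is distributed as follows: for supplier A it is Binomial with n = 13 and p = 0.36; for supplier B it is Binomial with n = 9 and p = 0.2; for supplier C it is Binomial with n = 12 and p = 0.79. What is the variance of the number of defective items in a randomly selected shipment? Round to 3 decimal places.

8.915

Per component, A: μ=4.68, E[X²]=24.8976; B: μ=1.8, E[X²]=4.68; C: μ=9.48, E[X²]=91.8612.
E[X] = 0.53·4.68 + 0.29·1.8 + 0.18·9.48 = 4.7088.
E[X²] = 0.53·24.8976 + 0.29·4.68 + 0.18·91.8612 = 31.0879.
Var(X) = E[X²] − (E[X])² = 31.0879 − 22.1728 = 8.91515.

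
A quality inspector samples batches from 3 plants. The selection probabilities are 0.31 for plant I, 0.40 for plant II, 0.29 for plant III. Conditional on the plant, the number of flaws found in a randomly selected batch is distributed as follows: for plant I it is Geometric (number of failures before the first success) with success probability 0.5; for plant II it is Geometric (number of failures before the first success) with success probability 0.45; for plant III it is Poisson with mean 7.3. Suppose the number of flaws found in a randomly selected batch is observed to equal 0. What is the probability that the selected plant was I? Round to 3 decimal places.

Likelihoods P(X=0 | ·): I: 0.5; II: 0.45; III: 0.000675539.
Posterior ∝ prior × likelihood. Numerator for I: 0.31·0.5 = 0.155.
Normalizing constant: 0.31·0.5 + 0.4·0.45 + 0.29·0.000675539 = 0.335196.
P(I | observation) = 0.155 / 0.335196 = 0.462416.

0.462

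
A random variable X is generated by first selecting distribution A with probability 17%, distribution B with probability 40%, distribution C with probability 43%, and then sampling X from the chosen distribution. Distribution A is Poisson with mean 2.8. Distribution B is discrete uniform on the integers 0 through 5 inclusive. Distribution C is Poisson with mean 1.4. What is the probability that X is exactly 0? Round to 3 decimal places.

Conditional on each component, P(X = 0): A: 0.0608101; B: 0.166667; C: 0.246597.
By total probability, P(X = 0) = 0.17·0.0608101 + 0.4·0.166667 + 0.43·0.246597 = 0.183041.

0.183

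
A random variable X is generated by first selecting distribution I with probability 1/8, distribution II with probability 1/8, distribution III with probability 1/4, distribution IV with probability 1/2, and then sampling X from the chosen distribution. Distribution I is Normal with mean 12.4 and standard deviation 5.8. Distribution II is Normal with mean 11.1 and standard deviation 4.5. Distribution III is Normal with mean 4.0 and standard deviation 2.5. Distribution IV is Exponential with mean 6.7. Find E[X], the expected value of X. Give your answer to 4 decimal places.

Component means — I: 12.4; II: 11.1; III: 4; IV: 6.7.
E[X] = 0.125·12.4 + 0.125·11.1 + 0.25·4 + 0.5·6.7 = 7.2875.

7.2875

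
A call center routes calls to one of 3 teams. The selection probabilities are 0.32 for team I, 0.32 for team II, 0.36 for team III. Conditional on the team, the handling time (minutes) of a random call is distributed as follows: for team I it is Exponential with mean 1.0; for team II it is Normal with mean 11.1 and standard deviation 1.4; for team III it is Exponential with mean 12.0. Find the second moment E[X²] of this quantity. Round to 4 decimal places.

144.3744

For each component E[X²] = Var + (mean)², giving I: 2; II: 125.17; III: 288.
Overall E[X²] = 0.32·2 + 0.32·125.17 + 0.36·288 = 144.374.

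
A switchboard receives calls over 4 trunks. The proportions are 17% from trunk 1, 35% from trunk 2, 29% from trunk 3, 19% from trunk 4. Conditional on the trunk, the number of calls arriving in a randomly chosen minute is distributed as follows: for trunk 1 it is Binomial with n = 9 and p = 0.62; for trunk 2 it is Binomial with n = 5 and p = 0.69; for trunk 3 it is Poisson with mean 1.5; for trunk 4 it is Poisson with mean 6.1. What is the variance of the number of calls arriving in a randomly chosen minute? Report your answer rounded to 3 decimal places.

Per component, 1: μ=5.58, E[X²]=33.2568; 2: μ=3.45, E[X²]=12.972; 3: μ=1.5, E[X²]=3.75; 4: μ=6.1, E[X²]=43.31.
E[X] = 0.17·5.58 + 0.35·3.45 + 0.29·1.5 + 0.19·6.1 = 3.7501.
E[X²] = 0.17·33.2568 + 0.35·12.972 + 0.29·3.75 + 0.19·43.31 = 19.5103.
Var(X) = E[X²] − (E[X])² = 19.5103 − 14.0633 = 5.44701.

5.447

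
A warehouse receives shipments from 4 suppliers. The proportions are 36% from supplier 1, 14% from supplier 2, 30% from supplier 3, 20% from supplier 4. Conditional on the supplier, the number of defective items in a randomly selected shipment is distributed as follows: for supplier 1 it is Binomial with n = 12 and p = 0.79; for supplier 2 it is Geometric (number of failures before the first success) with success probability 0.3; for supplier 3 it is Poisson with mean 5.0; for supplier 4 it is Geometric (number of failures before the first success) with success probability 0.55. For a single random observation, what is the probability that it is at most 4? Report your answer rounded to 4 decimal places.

Conditional on each supplier, P(X ≤ 4): 1: 0.0008226; 2: 0.83193; 3: 0.440493; 4: 0.981547.
By total probability, P(X ≤ 4) = 0.36·0.0008226 + 0.14·0.83193 + 0.3·0.440493 + 0.2·0.981547 = 0.445224.

0.4452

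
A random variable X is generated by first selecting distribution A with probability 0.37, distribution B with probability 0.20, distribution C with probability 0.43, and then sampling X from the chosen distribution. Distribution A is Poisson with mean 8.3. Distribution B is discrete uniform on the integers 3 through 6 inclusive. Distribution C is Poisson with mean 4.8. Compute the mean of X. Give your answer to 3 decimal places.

Component means — A: 8.3; B: 4.5; C: 4.8.
E[X] = 0.37·8.3 + 0.2·4.5 + 0.43·4.8 = 6.035.

6.035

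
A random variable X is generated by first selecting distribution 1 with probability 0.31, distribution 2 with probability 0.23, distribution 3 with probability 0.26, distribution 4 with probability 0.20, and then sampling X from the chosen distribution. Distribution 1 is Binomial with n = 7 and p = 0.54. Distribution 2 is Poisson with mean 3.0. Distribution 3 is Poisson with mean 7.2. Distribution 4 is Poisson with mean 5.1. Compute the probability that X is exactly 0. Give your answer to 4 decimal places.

0.0142

Conditional on each component, P(X = 0): 1: 0.00435818; 2: 0.0497871; 3: 0.000746586; 4: 0.00609675.
By total probability, P(X = 0) = 0.31·0.00435818 + 0.23·0.0497871 + 0.26·0.000746586 + 0.2·0.00609675 = 0.0142155.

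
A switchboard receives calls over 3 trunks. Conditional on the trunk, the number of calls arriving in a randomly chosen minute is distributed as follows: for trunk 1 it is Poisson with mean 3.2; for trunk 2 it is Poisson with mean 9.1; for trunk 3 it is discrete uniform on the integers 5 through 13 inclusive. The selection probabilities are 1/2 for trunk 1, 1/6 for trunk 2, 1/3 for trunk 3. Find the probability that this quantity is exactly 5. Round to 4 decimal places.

Conditional on each trunk, P(X = 5): 1: 0.113979; 2: 0.0580692; 3: 0.111111.
By total probability, P(X = 5) = 0.5·0.113979 + 0.166667·0.0580692 + 0.333333·0.111111 = 0.103705.

0.1037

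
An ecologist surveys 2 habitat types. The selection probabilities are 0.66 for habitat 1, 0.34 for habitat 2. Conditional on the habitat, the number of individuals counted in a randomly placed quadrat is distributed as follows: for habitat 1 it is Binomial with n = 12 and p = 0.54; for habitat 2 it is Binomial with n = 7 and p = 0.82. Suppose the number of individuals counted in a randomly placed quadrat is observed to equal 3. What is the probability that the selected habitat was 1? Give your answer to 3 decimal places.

0.754

Likelihoods P(X=3 | ·): 1: 0.0319466; 2: 0.0202581.
Posterior ∝ prior × likelihood. Numerator for 1: 0.66·0.0319466 = 0.0210847.
Normalizing constant: 0.66·0.0319466 + 0.34·0.0202581 = 0.0279725.
P(1 | observation) = 0.0210847 / 0.0279725 = 0.753767.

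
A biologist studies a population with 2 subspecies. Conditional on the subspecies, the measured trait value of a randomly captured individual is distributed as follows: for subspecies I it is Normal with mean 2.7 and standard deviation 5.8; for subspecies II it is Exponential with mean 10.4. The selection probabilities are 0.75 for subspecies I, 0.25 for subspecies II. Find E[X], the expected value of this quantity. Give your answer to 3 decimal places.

Component means — I: 2.7; II: 10.4.
E[X] = 0.75·2.7 + 0.25·10.4 = 4.625.

4.625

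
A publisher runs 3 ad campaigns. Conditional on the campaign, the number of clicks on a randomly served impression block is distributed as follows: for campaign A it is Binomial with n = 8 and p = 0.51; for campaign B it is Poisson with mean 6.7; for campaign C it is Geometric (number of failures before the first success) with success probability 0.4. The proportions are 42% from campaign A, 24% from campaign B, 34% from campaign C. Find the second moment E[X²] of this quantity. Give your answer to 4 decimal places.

22.2528

For each component E[X²] = Var + (mean)², giving A: 18.6456; B: 51.59; C: 6.
Overall E[X²] = 0.42·18.6456 + 0.24·51.59 + 0.34·6 = 22.2528.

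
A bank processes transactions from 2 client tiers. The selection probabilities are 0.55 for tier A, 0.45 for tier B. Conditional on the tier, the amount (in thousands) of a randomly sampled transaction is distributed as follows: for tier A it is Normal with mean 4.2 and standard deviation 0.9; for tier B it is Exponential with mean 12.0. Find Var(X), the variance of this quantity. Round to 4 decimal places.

Per component, A: μ=4.2, E[X²]=18.45; B: μ=12, E[X²]=288.
E[X] = 0.55·4.2 + 0.45·12 = 7.71.
E[X²] = 0.55·18.45 + 0.45·288 = 139.748.
Var(X) = E[X²] − (E[X])² = 139.748 − 59.4441 = 80.3034.

80.3034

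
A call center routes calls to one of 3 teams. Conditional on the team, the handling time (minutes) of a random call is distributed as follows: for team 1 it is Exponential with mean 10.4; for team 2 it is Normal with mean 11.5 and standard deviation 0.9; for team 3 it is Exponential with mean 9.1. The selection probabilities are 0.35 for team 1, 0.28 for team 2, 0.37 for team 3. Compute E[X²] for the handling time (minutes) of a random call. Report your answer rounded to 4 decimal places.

For each component E[X²] = Var + (mean)², giving 1: 216.32; 2: 133.06; 3: 165.62.
Overall E[X²] = 0.35·216.32 + 0.28·133.06 + 0.37·165.62 = 174.248.

174.2482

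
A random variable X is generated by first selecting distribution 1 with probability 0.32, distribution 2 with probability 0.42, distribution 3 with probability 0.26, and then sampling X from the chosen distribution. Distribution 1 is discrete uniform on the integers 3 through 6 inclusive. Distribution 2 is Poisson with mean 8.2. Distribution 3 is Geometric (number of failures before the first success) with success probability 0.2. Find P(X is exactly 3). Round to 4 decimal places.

Conditional on each component, P(X = 3): 1: 0.25; 2: 0.0252392; 3: 0.1024.
By total probability, P(X = 3) = 0.32·0.25 + 0.42·0.0252392 + 0.26·0.1024 = 0.117224.

0.1172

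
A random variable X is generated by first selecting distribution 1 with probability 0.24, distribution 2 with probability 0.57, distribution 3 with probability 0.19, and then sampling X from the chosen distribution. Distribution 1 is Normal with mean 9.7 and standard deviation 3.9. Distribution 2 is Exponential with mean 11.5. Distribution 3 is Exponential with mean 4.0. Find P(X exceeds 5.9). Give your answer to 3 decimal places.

0.585

Conditional on each component, P(X > 5.9): 1: 0.835061; 2: 0.598671; 3: 0.228779.
By total probability, P(X > 5.9) = 0.24·0.835061 + 0.57·0.598671 + 0.19·0.228779 = 0.585125.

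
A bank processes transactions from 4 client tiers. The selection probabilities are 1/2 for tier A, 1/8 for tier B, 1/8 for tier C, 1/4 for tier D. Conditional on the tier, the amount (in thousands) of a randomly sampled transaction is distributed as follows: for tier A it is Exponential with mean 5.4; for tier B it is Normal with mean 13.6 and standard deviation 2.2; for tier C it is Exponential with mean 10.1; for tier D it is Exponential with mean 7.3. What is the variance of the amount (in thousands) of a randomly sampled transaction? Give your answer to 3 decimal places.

Per component, A: μ=5.4, E[X²]=58.32; B: μ=13.6, E[X²]=189.8; C: μ=10.1, E[X²]=204.02; D: μ=7.3, E[X²]=106.58.
E[X] = 0.5·5.4 + 0.125·13.6 + 0.125·10.1 + 0.25·7.3 = 7.4875.
E[X²] = 0.5·58.32 + 0.125·189.8 + 0.125·204.02 + 0.25·106.58 = 105.032.
Var(X) = E[X²] − (E[X])² = 105.032 − 56.0627 = 48.9698.

48.970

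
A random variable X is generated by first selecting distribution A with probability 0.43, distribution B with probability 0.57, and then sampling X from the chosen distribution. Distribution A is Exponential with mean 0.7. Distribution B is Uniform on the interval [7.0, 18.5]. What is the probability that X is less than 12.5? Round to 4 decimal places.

Conditional on each component, P(X < 12.5): A: 1; B: 0.478261.
By total probability, P(X < 12.5) = 0.43·1 + 0.57·0.478261 = 0.702609.

0.7026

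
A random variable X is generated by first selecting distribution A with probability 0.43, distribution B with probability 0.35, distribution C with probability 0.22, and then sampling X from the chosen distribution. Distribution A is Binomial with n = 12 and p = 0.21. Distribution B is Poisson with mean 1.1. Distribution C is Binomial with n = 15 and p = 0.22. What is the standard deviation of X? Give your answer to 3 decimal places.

1.594

Per component, A: μ=2.52, E[X²]=8.3412; B: μ=1.1, E[X²]=2.31; C: μ=3.3, E[X²]=13.464.
E[X] = 0.43·2.52 + 0.35·1.1 + 0.22·3.3 = 2.1946.
E[X²] = 0.43·8.3412 + 0.35·2.31 + 0.22·13.464 = 7.3573.
Var(X) = E[X²] − (E[X])² = 7.3573 − 4.81627 = 2.54103.
SD(X) = √2.54103 = 1.59406.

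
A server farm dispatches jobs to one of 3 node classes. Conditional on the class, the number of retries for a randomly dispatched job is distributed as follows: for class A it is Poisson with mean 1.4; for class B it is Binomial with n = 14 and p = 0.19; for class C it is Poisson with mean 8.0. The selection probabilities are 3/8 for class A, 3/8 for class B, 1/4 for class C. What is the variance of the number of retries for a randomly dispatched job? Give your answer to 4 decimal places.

Per component, A: μ=1.4, E[X²]=3.36; B: μ=2.66, E[X²]=9.2302; C: μ=8, E[X²]=72.
E[X] = 0.375·1.4 + 0.375·2.66 + 0.25·8 = 3.5225.
E[X²] = 0.375·3.36 + 0.375·9.2302 + 0.25·72 = 22.7213.
Var(X) = E[X²] − (E[X])² = 22.7213 − 12.408 = 10.3133.

10.3133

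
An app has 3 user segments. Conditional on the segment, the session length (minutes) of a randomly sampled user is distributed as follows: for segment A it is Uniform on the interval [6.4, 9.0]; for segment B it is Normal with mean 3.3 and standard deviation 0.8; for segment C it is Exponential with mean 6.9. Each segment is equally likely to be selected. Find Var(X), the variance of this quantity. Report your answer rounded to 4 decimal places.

19.9333

Per component, A: μ=7.7, E[X²]=59.8533; B: μ=3.3, E[X²]=11.53; C: μ=6.9, E[X²]=95.22.
E[X] = 0.333333·7.7 + 0.333333·3.3 + 0.333333·6.9 = 5.96667.
E[X²] = 0.333333·59.8533 + 0.333333·11.53 + 0.333333·95.22 = 55.5344.
Var(X) = E[X²] − (E[X])² = 55.5344 − 35.6011 = 19.9333.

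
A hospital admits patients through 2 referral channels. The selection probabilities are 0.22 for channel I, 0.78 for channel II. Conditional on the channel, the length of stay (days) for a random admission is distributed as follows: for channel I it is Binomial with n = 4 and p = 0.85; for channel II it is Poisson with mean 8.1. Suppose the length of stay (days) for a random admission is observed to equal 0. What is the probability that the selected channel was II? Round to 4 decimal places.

0.6801

Likelihoods P(X=0 | ·): I: 0.00050625; II: 0.000303539.
Posterior ∝ prior × likelihood. Numerator for II: 0.78·0.000303539 = 0.000236761.
Normalizing constant: 0.22·0.00050625 + 0.78·0.000303539 = 0.000348136.
P(II | observation) = 0.000236761 / 0.000348136 = 0.680081.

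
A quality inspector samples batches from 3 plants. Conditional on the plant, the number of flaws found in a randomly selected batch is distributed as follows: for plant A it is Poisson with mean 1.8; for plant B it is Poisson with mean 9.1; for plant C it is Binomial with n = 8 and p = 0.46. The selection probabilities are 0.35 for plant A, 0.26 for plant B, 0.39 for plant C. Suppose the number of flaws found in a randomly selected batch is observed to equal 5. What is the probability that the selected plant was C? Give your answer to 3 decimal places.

Likelihoods P(X=5 | ·): A: 0.0260286; B: 0.0580692; C: 0.181618.
Posterior ∝ prior × likelihood. Numerator for C: 0.39·0.181618 = 0.070831.
Normalizing constant: 0.35·0.0260286 + 0.26·0.0580692 + 0.39·0.181618 = 0.095039.
P(C | observation) = 0.070831 / 0.095039 = 0.745283.

0.745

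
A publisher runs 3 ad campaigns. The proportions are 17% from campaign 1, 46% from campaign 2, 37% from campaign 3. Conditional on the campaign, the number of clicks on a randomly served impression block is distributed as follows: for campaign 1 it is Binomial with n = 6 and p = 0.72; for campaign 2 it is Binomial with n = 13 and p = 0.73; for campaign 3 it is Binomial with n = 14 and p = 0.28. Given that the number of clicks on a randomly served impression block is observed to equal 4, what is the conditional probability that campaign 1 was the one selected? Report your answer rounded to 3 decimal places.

0.385

Likelihoods P(X=4 | ·): 1: 0.316037; 2: 0.00154836; 3: 0.230352.
Posterior ∝ prior × likelihood. Numerator for 1: 0.17·0.316037 = 0.0537262.
Normalizing constant: 0.17·0.316037 + 0.46·0.00154836 + 0.37·0.230352 = 0.139669.
P(1 | observation) = 0.0537262 / 0.139669 = 0.384669.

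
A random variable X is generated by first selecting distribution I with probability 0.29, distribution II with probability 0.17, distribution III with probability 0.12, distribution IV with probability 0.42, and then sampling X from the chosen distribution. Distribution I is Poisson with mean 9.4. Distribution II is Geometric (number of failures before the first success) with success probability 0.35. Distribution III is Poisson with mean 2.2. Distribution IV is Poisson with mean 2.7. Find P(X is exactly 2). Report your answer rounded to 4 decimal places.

Conditional on each component, P(X = 2): I: 0.00365475; II: 0.147875; III: 0.268144; IV: 0.244964.
By total probability, P(X = 2) = 0.29·0.00365475 + 0.17·0.147875 + 0.12·0.268144 + 0.42·0.244964 = 0.161261.

0.1613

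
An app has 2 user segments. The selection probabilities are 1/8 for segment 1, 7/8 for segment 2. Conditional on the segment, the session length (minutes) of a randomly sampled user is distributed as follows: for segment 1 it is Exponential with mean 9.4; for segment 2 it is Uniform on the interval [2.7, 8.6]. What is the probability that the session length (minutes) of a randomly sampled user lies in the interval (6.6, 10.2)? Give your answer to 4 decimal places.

Conditional on each segment, P(6.6 < X < 10.2): 1: 0.157664; 2: 0.338983.
By total probability, P(6.6 < X < 10.2) = 0.125·0.157664 + 0.875·0.338983 = 0.316318.

0.3163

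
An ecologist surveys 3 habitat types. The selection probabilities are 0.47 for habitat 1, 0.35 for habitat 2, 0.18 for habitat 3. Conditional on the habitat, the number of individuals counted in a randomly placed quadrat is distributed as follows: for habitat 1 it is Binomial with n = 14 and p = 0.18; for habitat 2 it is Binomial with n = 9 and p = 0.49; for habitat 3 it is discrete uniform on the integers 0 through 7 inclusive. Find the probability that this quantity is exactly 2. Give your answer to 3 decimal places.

0.178

Conditional on each habitat, P(X = 2): 1: 0.272491; 2: 0.0775686; 3: 0.125.
By total probability, P(X = 2) = 0.47·0.272491 + 0.35·0.0775686 + 0.18·0.125 = 0.17772.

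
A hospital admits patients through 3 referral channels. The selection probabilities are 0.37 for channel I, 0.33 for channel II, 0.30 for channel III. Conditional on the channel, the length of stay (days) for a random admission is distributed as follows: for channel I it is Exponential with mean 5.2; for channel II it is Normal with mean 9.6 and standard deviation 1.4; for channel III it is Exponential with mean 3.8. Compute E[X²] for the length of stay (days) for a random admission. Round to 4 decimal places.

59.7332

For each component E[X²] = Var + (mean)², giving I: 54.08; II: 94.12; III: 28.88.
Overall E[X²] = 0.37·54.08 + 0.33·94.12 + 0.3·28.88 = 59.7332.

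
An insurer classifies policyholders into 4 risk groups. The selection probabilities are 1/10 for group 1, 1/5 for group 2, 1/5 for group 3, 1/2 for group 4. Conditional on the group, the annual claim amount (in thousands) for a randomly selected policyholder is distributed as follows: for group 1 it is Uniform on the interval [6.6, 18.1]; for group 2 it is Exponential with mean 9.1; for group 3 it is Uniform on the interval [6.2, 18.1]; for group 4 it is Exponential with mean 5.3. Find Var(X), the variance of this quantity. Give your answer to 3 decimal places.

Per component, 1: μ=12.35, E[X²]=163.543; 2: μ=9.1, E[X²]=165.62; 3: μ=12.15, E[X²]=159.423; 4: μ=5.3, E[X²]=56.18.
E[X] = 0.1·12.35 + 0.2·9.1 + 0.2·12.15 + 0.5·5.3 = 8.135.
E[X²] = 0.1·163.543 + 0.2·165.62 + 0.2·159.423 + 0.5·56.18 = 109.453.
Var(X) = E[X²] − (E[X])² = 109.453 − 66.1782 = 43.2748.

43.275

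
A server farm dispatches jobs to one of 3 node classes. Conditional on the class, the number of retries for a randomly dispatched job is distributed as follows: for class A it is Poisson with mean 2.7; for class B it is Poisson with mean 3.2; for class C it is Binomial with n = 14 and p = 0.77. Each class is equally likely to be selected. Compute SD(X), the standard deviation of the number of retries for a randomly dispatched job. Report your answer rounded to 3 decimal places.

4.057

Per component, A: μ=2.7, E[X²]=9.99; B: μ=3.2, E[X²]=13.44; C: μ=10.78, E[X²]=118.688.
E[X] = 0.333333·2.7 + 0.333333·3.2 + 0.333333·10.78 = 5.56.
E[X²] = 0.333333·9.99 + 0.333333·13.44 + 0.333333·118.688 = 47.3726.
Var(X) = E[X²] − (E[X])² = 47.3726 − 30.9136 = 16.459.
SD(X) = √16.459 = 4.05697.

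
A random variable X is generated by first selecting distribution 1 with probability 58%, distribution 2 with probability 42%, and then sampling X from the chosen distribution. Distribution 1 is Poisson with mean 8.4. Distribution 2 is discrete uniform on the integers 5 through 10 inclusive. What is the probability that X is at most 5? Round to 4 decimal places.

0.1612

Conditional on each component, P(X ≤ 5): 1: 0.157277; 2: 0.166667.
By total probability, P(X ≤ 5) = 0.58·0.157277 + 0.42·0.166667 = 0.161221.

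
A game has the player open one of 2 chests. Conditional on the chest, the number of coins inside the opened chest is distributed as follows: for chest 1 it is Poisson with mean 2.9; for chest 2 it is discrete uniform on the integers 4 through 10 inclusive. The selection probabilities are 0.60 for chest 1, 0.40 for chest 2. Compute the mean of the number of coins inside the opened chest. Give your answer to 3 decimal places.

Component means — 1: 2.9; 2: 7.
E[X] = 0.6·2.9 + 0.4·7 = 4.54.

4.540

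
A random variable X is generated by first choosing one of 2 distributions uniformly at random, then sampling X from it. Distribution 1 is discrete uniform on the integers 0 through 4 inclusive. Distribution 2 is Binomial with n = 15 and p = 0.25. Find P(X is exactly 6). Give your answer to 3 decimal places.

Conditional on each component, P(X = 6): 1: 0; 2: 0.0917478.
By total probability, P(X = 6) = 0.5·0 + 0.5·0.0917478 = 0.0458739.

0.046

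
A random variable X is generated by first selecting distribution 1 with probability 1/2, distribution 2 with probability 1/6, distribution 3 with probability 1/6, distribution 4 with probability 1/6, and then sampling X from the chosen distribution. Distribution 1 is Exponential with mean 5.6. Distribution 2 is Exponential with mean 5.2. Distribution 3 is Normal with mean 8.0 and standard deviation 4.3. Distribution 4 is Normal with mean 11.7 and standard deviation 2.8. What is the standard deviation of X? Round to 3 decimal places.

Per component, 1: μ=5.6, E[X²]=62.72; 2: μ=5.2, E[X²]=54.08; 3: μ=8, E[X²]=82.49; 4: μ=11.7, E[X²]=144.73.
E[X] = 0.5·5.6 + 0.166667·5.2 + 0.166667·8 + 0.166667·11.7 = 6.95.
E[X²] = 0.5·62.72 + 0.166667·54.08 + 0.166667·82.49 + 0.166667·144.73 = 78.2433.
Var(X) = E[X²] − (E[X])² = 78.2433 − 48.3025 = 29.9408.
SD(X) = √29.9408 = 5.47182.

5.472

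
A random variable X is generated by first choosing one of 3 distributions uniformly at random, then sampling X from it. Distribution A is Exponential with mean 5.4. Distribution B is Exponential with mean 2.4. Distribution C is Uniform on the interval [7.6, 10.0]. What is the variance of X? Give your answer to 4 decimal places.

18.6356

Per component, A: μ=5.4, E[X²]=58.32; B: μ=2.4, E[X²]=11.52; C: μ=8.8, E[X²]=77.92.
E[X] = 0.333333·5.4 + 0.333333·2.4 + 0.333333·8.8 = 5.53333.
E[X²] = 0.333333·58.32 + 0.333333·11.52 + 0.333333·77.92 = 49.2533.
Var(X) = E[X²] − (E[X])² = 49.2533 − 30.6178 = 18.6356.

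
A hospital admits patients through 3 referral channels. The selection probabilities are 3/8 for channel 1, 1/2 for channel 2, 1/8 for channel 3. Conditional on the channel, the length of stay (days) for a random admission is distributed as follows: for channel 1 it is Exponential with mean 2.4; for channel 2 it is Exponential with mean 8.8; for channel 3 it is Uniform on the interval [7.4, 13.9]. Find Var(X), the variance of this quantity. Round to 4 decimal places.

52.4044

Per component, 1: μ=2.4, E[X²]=11.52; 2: μ=8.8, E[X²]=154.88; 3: μ=10.65, E[X²]=116.943.
E[X] = 0.375·2.4 + 0.5·8.8 + 0.125·10.65 = 6.63125.
E[X²] = 0.375·11.52 + 0.5·154.88 + 0.125·116.943 = 96.3779.
Var(X) = E[X²] − (E[X])² = 96.3779 − 43.9735 = 52.4044.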